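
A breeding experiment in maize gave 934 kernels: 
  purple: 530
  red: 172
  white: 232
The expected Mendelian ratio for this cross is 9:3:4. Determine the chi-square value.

Under the 9:3:4 hypothesis (Σ ratio = 16, N = 934):
  purple: 934 × 9/16 = 525.375
  red: 934 × 3/16 = 175.125
  white: 934 × 4/16 = 233.5
χ² = Σ (O − E)² / E
  purple: (530 − 525.375)² / 525.375 = 0.0407
  red: (172 − 175.125)² / 175.125 = 0.0558
  white: (232 − 233.5)² / 233.5 = 0.0096
χ² = 0.0407 + 0.0558 + 0.0096 = 0.1061 ≈ 0.106

0.106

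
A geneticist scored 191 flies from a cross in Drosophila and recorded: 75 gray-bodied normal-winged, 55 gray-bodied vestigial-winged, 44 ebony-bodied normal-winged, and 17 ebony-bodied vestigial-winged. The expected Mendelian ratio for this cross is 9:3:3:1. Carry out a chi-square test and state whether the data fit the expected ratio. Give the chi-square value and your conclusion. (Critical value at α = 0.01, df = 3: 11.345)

24.092; not consistent

Expected counts for N = 191 under a 9:3:3:1 ratio (total parts = 16):
  gray-bodied normal-winged: 191 × 9/16 = 107.4375
  gray-bodied vestigial-winged: 191 × 3/16 = 35.8125
  ebony-bodied normal-winged: 191 × 3/16 = 35.8125
  ebony-bodied vestigial-winged: 191 × 1/16 = 11.9375
χ² = Σ (O − E)² / E
  gray-bodied normal-winged: (75 − 107.4375)² / 107.4375 = 9.7935
  gray-bodied vestigial-winged: (55 − 35.8125)² / 35.8125 = 10.2802
  ebony-bodied normal-winged: (44 − 35.8125)² / 35.8125 = 1.8718
  ebony-bodied vestigial-winged: (17 − 11.9375)² / 11.9375 = 2.1469
χ² = 9.7935 + 10.2802 + 1.8718 + 2.1469 = 24.0924 ≈ 24.092
Degrees of freedom = 4 − 1 = 3; critical value at α = 0.01 is 11.345.
Since 24.092 > 11.345, we reject the null hypothesis — the data do not fit the 9:3:3:1 ratio.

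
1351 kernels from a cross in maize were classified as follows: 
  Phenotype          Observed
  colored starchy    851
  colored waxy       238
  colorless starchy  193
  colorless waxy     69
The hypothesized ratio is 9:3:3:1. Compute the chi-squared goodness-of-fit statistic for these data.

29.020

The 9:3:3:1 ratio has 16 parts, so with N = 1351 the expected counts are:
  colored starchy: 1351 × 9/16 = 759.9375
  colored waxy: 1351 × 3/16 = 253.3125
  colorless starchy: 1351 × 3/16 = 253.3125
  colorless waxy: 1351 × 1/16 = 84.4375
χ² = Σ (O − E)² / E
  colored starchy: (851 − 759.9375)² / 759.9375 = 10.9119
  colored waxy: (238 − 253.3125)² / 253.3125 = 0.9256
  colorless starchy: (193 − 253.3125)² / 253.3125 = 14.3601
  colorless waxy: (69 − 84.4375)² / 84.4375 = 2.8224
χ² = 10.9119 + 0.9256 + 14.3601 + 2.8224 = 29.020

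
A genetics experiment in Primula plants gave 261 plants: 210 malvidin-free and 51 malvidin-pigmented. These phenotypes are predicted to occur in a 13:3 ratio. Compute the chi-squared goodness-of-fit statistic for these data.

Total ratio parts = 16. Expected numbers out of 261:
  malvidin-free: 261 × 13/16 = 212.0625
  malvidin-pigmented: 261 × 3/16 = 48.9375
χ² = Σ (O − E)² / E
  malvidin-free: (210 − 212.0625)² / 212.0625 = 0.0201
  malvidin-pigmented: (51 − 48.9375)² / 48.9375 = 0.0869
χ² = 0.0201 + 0.0869 = 0.107

0.107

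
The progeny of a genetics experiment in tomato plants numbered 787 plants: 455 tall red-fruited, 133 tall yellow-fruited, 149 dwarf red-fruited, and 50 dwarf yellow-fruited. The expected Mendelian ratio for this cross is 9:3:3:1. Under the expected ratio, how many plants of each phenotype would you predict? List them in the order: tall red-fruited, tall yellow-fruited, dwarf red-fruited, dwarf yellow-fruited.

Under the 9:3:3:1 hypothesis (Σ ratio = 16, N = 787):
  tall red-fruited: 787 × 9/16 = 442.6875
  tall yellow-fruited: 787 × 3/16 = 147.5625
  dwarf red-fruited: 787 × 3/16 = 147.5625
  dwarf yellow-fruited: 787 × 1/16 = 49.1875

442.6875, 147.5625, 147.5625, 49.1875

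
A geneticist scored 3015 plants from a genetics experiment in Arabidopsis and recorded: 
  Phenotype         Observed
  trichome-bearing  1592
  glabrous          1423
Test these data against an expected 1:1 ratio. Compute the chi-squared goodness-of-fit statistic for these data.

Total ratio parts = 2. Expected numbers out of 3015:
  trichome-bearing: 3015 × 1/2 = 1507.5
  glabrous: 3015 × 1/2 = 1507.5
χ² = Σ (O − E)² / E
  trichome-bearing: (1592 − 1507.5)² / 1507.5 = 4.7365
  glabrous: (1423 − 1507.5)² / 1507.5 = 4.7365
χ² = 4.7365 + 4.7365 = 9.473

9.473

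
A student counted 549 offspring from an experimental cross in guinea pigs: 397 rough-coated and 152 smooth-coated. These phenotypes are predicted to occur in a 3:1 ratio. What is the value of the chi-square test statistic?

2.114

Expected counts for N = 549 under a 3:1 ratio (total parts = 4):
  rough-coated: 549 × 3/4 = 411.75
  smooth-coated: 549 × 1/4 = 137.25
χ² = Σ (O − E)² / E
  rough-coated: (397 − 411.75)² / 411.75 = 0.5284
  smooth-coated: (152 − 137.25)² / 137.25 = 1.5852
χ² = 0.5284 + 1.5852 = 2.1136 ≈ 2.114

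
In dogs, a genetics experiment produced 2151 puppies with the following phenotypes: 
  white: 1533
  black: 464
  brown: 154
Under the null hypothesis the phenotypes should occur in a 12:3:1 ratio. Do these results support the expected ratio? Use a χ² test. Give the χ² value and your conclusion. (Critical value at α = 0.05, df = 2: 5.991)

The 12:3:1 ratio has 16 parts, so with N = 2151 the expected counts are:
  white: 2151 × 12/16 = 1613.25
  black: 2151 × 3/16 = 403.3125
  brown: 2151 × 1/16 = 134.4375
χ² = Σ (O − E)² / E
  white: (1533 − 1613.25)² / 1613.25 = 3.9920
  black: (464 − 403.3125)² / 403.3125 = 9.1318
  brown: (154 − 134.4375)² / 134.4375 = 2.8466
χ² = 3.9920 + 9.1318 + 2.8466 = 15.9704 ≈ 15.970
Degrees of freedom = 3 − 1 = 2; critical value at α = 0.05 is 5.991.
Since 15.970 > 5.991, we reject the null hypothesis — the data do not fit the 12:3:1 ratio.

15.970; not consistent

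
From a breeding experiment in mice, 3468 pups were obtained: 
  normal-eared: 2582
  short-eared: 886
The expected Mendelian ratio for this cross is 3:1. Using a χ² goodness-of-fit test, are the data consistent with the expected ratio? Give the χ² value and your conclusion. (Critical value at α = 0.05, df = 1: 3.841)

Expected counts for N = 3468 under a 3:1 ratio (total parts = 4):
  normal-eared: 3468 × 3/4 = 2601
  short-eared: 3468 × 1/4 = 867
χ² = Σ (O − E)² / E
  normal-eared: (2582 − 2601)² / 2601 = 0.1388
  short-eared: (886 − 867)² / 867 = 0.4164
χ² = 0.1388 + 0.4164 = 0.5552 ≈ 0.555
Degrees of freedom = 2 − 1 = 1; critical value at α = 0.05 is 3.841.
Since 0.555 < 3.841, we fail to reject the null hypothesis — the data are consistent with the 3:1 ratio.

0.555; consistent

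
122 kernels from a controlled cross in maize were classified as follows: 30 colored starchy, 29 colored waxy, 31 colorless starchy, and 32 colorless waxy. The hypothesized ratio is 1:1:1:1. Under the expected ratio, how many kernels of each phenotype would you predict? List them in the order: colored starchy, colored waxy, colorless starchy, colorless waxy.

The 1:1:1:1 ratio has 4 parts, so with N = 122 the expected counts are:
  colored starchy: 122 × 1/4 = 30.5
  colored waxy: 122 × 1/4 = 30.5
  colorless starchy: 122 × 1/4 = 30.5
  colorless waxy: 122 × 1/4 = 30.5

30.5, 30.5, 30.5, 30.5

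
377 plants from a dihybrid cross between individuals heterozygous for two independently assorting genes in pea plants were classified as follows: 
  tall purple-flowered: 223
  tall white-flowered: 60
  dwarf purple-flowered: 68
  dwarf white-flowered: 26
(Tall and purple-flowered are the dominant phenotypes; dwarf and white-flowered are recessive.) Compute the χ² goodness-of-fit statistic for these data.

A dihybrid F₂ with independent assortment and complete dominance at both loci gives a 9:3:3:1 phenotypic ratio.
The 9:3:3:1 ratio has 16 parts, so with N = 377 the expected counts are:
  tall purple-flowered: 377 × 9/16 = 212.0625
  tall white-flowered: 377 × 3/16 = 70.6875
  dwarf purple-flowered: 377 × 3/16 = 70.6875
  dwarf white-flowered: 377 × 1/16 = 23.5625
χ² = Σ (O − E)² / E
  tall purple-flowered: (223 − 212.0625)² / 212.0625 = 0.5641
  tall white-flowered: (60 − 70.6875)² / 70.6875 = 1.6159
  dwarf purple-flowered: (68 − 70.6875)² / 70.6875 = 0.1022
  dwarf white-flowered: (26 − 23.5625)² / 23.5625 = 0.2522
χ² = 0.5641 + 1.6159 + 0.1022 + 0.2522 = 2.5344 ≈ 2.534

2.534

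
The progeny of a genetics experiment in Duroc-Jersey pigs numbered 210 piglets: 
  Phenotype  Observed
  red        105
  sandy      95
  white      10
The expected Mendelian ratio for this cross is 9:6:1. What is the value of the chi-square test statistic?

The 9:6:1 ratio has 16 parts, so with N = 210 the expected counts are:
  red: 210 × 9/16 = 118.125
  sandy: 210 × 6/16 = 78.75
  white: 210 × 1/16 = 13.125
χ² = Σ (O − E)² / E
  red: (105 − 118.125)² / 118.125 = 1.4583
  sandy: (95 − 78.75)² / 78.75 = 3.3532
  white: (10 − 13.125)² / 13.125 = 0.7440
χ² = 1.4583 + 3.3532 + 0.7440 = 5.5555 ≈ 5.556

5.556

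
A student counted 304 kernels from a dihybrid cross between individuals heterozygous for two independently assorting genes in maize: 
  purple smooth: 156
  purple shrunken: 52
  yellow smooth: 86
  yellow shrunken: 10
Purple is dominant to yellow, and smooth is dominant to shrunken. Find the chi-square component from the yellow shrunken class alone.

4.263

A dihybrid F₂ with independent assortment and complete dominance at both loci gives a 9:3:3:1 phenotypic ratio.
Under the 9:3:3:1 hypothesis (Σ ratio = 16, N = 304):
  purple smooth: 304 × 9/16 = 171
  purple shrunken: 304 × 3/16 = 57
  yellow smooth: 304 × 3/16 = 57
  yellow shrunken: 304 × 1/16 = 19
Contribution of yellow shrunken: (10 − 19)² / 19 = 4.2632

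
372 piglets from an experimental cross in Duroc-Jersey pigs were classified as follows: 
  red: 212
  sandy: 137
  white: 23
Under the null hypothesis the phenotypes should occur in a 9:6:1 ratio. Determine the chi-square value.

Total ratio parts = 16. Expected numbers out of 372:
  red: 372 × 9/16 = 209.25
  sandy: 372 × 6/16 = 139.5
  white: 372 × 1/16 = 23.25
χ² = Σ (O − E)² / E
  red: (212 − 209.25)² / 209.25 = 0.0361
  sandy: (137 − 139.5)² / 139.5 = 0.0448
  white: (23 − 23.25)² / 23.25 = 0.0027
χ² = 0.0361 + 0.0448 + 0.0027 = 0.0836 ≈ 0.084

0.084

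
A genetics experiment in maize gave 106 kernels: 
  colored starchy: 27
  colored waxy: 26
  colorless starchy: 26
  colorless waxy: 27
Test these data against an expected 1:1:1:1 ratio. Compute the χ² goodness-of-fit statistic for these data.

0.038

Expected counts for N = 106 under a 1:1:1:1 ratio (total parts = 4):
  colored starchy: 106 × 1/4 = 26.5
  colored waxy: 106 × 1/4 = 26.5
  colorless starchy: 106 × 1/4 = 26.5
  colorless waxy: 106 × 1/4 = 26.5
χ² = Σ (O − E)² / E
  colored starchy: (27 − 26.5)² / 26.5 = 0.0094
  colored waxy: (26 − 26.5)² / 26.5 = 0.0094
  colorless starchy: (26 − 26.5)² / 26.5 = 0.0094
  colorless waxy: (27 − 26.5)² / 26.5 = 0.0094
χ² = 0.0094 + 0.0094 + 0.0094 + 0.0094 = 0.0376 ≈ 0.038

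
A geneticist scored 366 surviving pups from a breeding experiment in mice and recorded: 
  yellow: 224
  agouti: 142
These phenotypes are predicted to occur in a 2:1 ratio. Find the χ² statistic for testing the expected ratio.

Total ratio parts = 3. Expected numbers out of 366:
  yellow: 366 × 2/3 = 244
  agouti: 366 × 1/3 = 122
χ² = Σ (O − E)² / E
  yellow: (224 − 244)² / 244 = 1.6393
  agouti: (142 − 122)² / 122 = 3.2787
χ² = 1.6393 + 3.2787 = 4.918

4.918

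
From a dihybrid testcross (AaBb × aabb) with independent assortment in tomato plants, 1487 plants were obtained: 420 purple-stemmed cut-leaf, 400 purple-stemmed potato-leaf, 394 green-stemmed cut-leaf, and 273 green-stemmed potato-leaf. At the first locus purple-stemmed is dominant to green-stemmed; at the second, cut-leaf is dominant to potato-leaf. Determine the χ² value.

A dihybrid testcross with independent assortment gives a 1:1:1:1 ratio.
Expected counts for N = 1487 under a 1:1:1:1 ratio (total parts = 4):
  purple-stemmed cut-leaf: 1487 × 1/4 = 371.75
  purple-stemmed potato-leaf: 1487 × 1/4 = 371.75
  green-stemmed cut-leaf: 1487 × 1/4 = 371.75
  green-stemmed potato-leaf: 1487 × 1/4 = 371.75
χ² = Σ (O − E)² / E
  purple-stemmed cut-leaf: (420 − 371.75)² / 371.75 = 6.2624
  purple-stemmed potato-leaf: (400 − 371.75)² / 371.75 = 2.1468
  green-stemmed cut-leaf: (394 − 371.75)² / 371.75 = 1.3317
  green-stemmed potato-leaf: (273 − 371.75)² / 371.75 = 26.2315
χ² = 6.2624 + 2.1468 + 1.3317 + 26.2315 = 35.9724 ≈ 35.972

35.972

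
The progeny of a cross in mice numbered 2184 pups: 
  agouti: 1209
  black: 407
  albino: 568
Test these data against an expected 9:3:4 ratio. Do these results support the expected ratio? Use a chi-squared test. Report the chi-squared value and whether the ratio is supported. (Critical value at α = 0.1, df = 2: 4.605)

Under the 9:3:4 hypothesis (Σ ratio = 16, N = 2184):
  agouti: 2184 × 9/16 = 1228.5
  black: 2184 × 3/16 = 409.5
  albino: 2184 × 4/16 = 546
χ² = Σ (O − E)² / E
  agouti: (1209 − 1228.5)² / 1228.5 = 0.3095
  black: (407 − 409.5)² / 409.5 = 0.0153
  albino: (568 − 546)² / 546 = 0.8864
χ² = 0.3095 + 0.0153 + 0.8864 = 1.2112 ≈ 1.211
Degrees of freedom = 3 − 1 = 2; critical value at α = 0.1 is 4.605.
Since 1.211 < 4.605, we fail to reject the null hypothesis — the data are consistent with the 9:3:4 ratio.

1.211; consistent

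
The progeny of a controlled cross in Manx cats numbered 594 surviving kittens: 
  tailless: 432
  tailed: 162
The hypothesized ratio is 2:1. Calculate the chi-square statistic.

Expected counts for N = 594 under a 2:1 ratio (total parts = 3):
  tailless: 594 × 2/3 = 396
  tailed: 594 × 1/3 = 198
χ² = Σ (O − E)² / E
  tailless: (432 − 396)² / 396 = 3.2727
  tailed: (162 − 198)² / 198 = 6.5455
χ² = 3.2727 + 6.5455 = 9.8182 ≈ 9.818

9.818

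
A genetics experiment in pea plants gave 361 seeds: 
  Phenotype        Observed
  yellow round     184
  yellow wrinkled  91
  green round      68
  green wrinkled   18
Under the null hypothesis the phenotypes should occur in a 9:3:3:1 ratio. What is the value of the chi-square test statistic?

Total ratio parts = 16. Expected numbers out of 361:
  yellow round: 361 × 9/16 = 203.0625
  yellow wrinkled: 361 × 3/16 = 67.6875
  green round: 361 × 3/16 = 67.6875
  green wrinkled: 361 × 1/16 = 22.5625
χ² = Σ (O − E)² / E
  yellow round: (184 − 203.0625)² / 203.0625 = 1.7895
  yellow wrinkled: (91 − 67.6875)² / 67.6875 = 8.0291
  green round: (68 − 67.6875)² / 67.6875 = 0.0014
  green wrinkled: (18 − 22.5625)² / 22.5625 = 0.9226
χ² = 1.7895 + 8.0291 + 0.0014 + 0.9226 = 10.7426 ≈ 10.743

10.743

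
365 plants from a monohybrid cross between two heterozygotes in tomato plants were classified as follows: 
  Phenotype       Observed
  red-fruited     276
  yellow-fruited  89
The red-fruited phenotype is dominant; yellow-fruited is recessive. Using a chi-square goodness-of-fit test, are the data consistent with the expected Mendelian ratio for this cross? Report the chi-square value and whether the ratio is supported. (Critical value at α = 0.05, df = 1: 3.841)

0.074; consistent

For a monohybrid cross between heterozygotes with complete dominance, the expected phenotypic ratio is 3:1.
Total ratio parts = 4. Expected numbers out of 365:
  red-fruited: 365 × 3/4 = 273.75
  yellow-fruited: 365 × 1/4 = 91.25
χ² = Σ (O − E)² / E
  red-fruited: (276 − 273.75)² / 273.75 = 0.0185
  yellow-fruited: (89 − 91.25)² / 91.25 = 0.0555
χ² = 0.0185 + 0.0555 = 0.074
Degrees of freedom = 2 − 1 = 1; critical value at α = 0.05 is 3.841.
Since 0.074 < 3.841, we fail to reject the null hypothesis — the data are consistent with the 3:1 ratio.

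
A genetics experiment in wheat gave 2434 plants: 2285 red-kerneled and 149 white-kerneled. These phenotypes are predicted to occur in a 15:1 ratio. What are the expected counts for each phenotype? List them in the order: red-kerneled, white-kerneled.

2281.875, 152.125

The 15:1 ratio has 16 parts, so with N = 2434 the expected counts are:
  red-kerneled: 2434 × 15/16 = 2281.875
  white-kerneled: 2434 × 1/16 = 152.125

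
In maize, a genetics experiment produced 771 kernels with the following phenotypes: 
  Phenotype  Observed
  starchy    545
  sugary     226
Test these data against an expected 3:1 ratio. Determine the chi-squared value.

7.648

Expected counts for N = 771 under a 3:1 ratio (total parts = 4):
  starchy: 771 × 3/4 = 578.25
  sugary: 771 × 1/4 = 192.75
χ² = Σ (O − E)² / E
  starchy: (545 − 578.25)² / 578.25 = 1.9119
  sugary: (226 − 192.75)² / 192.75 = 5.7357
χ² = 1.9119 + 5.7357 = 7.6476 ≈ 7.648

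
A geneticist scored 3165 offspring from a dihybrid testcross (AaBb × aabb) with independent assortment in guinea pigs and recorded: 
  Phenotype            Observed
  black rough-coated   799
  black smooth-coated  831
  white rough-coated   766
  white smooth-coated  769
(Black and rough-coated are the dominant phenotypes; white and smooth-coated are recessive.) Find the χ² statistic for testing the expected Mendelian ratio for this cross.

A dihybrid testcross with independent assortment gives a 1:1:1:1 ratio.
Under the 1:1:1:1 hypothesis (Σ ratio = 4, N = 3165):
  black rough-coated: 3165 × 1/4 = 791.25
  black smooth-coated: 3165 × 1/4 = 791.25
  white rough-coated: 3165 × 1/4 = 791.25
  white smooth-coated: 3165 × 1/4 = 791.25
χ² = Σ (O − E)² / E
  black rough-coated: (799 − 791.25)² / 791.25 = 0.0759
  black smooth-coated: (831 − 791.25)² / 791.25 = 1.9969
  white rough-coated: (766 − 791.25)² / 791.25 = 0.8058
  white smooth-coated: (769 − 791.25)² / 791.25 = 0.6257
χ² = 0.0759 + 1.9969 + 0.8058 + 0.6257 = 3.5043 ≈ 3.504

3.504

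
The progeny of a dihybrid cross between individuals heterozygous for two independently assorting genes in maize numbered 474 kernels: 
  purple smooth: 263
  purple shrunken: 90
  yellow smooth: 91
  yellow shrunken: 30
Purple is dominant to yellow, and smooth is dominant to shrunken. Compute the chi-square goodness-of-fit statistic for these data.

0.119

A dihybrid F₂ with independent assortment and complete dominance at both loci gives a 9:3:3:1 phenotypic ratio.
Under the 9:3:3:1 hypothesis (Σ ratio = 16, N = 474):
  purple smooth: 474 × 9/16 = 266.625
  purple shrunken: 474 × 3/16 = 88.875
  yellow smooth: 474 × 3/16 = 88.875
  yellow shrunken: 474 × 1/16 = 29.625
χ² = Σ (O − E)² / E
  purple smooth: (263 − 266.625)² / 266.625 = 0.0493
  purple shrunken: (90 − 88.875)² / 88.875 = 0.0142
  yellow smooth: (91 − 88.875)² / 88.875 = 0.0508
  yellow shrunken: (30 − 29.625)² / 29.625 = 0.0047
χ² = 0.0493 + 0.0142 + 0.0508 + 0.0047 = 0.119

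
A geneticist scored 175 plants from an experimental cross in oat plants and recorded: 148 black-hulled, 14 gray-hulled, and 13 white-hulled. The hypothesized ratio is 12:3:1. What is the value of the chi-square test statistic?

The 12:3:1 ratio has 16 parts, so with N = 175 the expected counts are:
  black-hulled: 175 × 12/16 = 131.25
  gray-hulled: 175 × 3/16 = 32.8125
  white-hulled: 175 × 1/16 = 10.9375
χ² = Σ (O − E)² / E
  black-hulled: (148 − 131.25)² / 131.25 = 2.1376
  gray-hulled: (14 − 32.8125)² / 32.8125 = 10.7858
  white-hulled: (13 − 10.9375)² / 10.9375 = 0.3889
χ² = 2.1376 + 10.7858 + 0.3889 = 13.3123 ≈ 13.312

13.312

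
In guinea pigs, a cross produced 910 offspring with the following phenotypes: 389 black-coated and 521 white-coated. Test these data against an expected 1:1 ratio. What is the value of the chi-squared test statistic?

19.147

Under the 1:1 hypothesis (Σ ratio = 2, N = 910):
  black-coated: 910 × 1/2 = 455
  white-coated: 910 × 1/2 = 455
χ² = Σ (O − E)² / E
  black-coated: (389 − 455)² / 455 = 9.5736
  white-coated: (521 − 455)² / 455 = 9.5736
χ² = 9.5736 + 9.5736 = 19.1472 ≈ 19.147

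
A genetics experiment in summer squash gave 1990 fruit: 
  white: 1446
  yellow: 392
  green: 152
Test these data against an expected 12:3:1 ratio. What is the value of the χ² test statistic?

Under the 12:3:1 hypothesis (Σ ratio = 16, N = 1990):
  white: 1990 × 12/16 = 1492.5
  yellow: 1990 × 3/16 = 373.125
  green: 1990 × 1/16 = 124.375
χ² = Σ (O − E)² / E
  white: (1446 − 1492.5)² / 1492.5 = 1.4487
  yellow: (392 − 373.125)² / 373.125 = 0.9548
  green: (152 − 124.375)² / 124.375 = 6.1358
χ² = 1.4487 + 0.9548 + 6.1358 = 8.5393 ≈ 8.539

8.539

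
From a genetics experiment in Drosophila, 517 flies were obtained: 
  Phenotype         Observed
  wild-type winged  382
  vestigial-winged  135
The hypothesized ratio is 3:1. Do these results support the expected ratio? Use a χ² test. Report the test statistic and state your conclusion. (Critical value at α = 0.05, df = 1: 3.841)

0.341; consistent

Under the 3:1 hypothesis (Σ ratio = 4, N = 517):
  wild-type winged: 517 × 3/4 = 387.75
  vestigial-winged: 517 × 1/4 = 129.25
χ² = Σ (O − E)² / E
  wild-type winged: (382 − 387.75)² / 387.75 = 0.0853
  vestigial-winged: (135 − 129.25)² / 129.25 = 0.2558
χ² = 0.0853 + 0.2558 = 0.3411 ≈ 0.341
Degrees of freedom = 2 − 1 = 1; critical value at α = 0.05 is 3.841.
Since 0.341 < 3.841, we fail to reject the null hypothesis — the data are consistent with the 3:1 ratio.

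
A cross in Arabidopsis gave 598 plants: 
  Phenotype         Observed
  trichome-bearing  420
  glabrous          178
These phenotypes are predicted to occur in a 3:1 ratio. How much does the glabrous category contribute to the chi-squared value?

Expected counts for N = 598 under a 3:1 ratio (total parts = 4):
  trichome-bearing: 598 × 3/4 = 448.5
  glabrous: 598 × 1/4 = 149.5
Contribution of glabrous: (178 − 149.5)² / 149.5 = 5.4331

5.433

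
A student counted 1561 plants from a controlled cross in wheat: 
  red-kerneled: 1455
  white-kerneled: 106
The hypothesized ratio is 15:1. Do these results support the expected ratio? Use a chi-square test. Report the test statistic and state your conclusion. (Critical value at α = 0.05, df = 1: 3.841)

0.778; consistent

Expected counts for N = 1561 under a 15:1 ratio (total parts = 16):
  red-kerneled: 1561 × 15/16 = 1463.4375
  white-kerneled: 1561 × 1/16 = 97.5625
χ² = Σ (O − E)² / E
  red-kerneled: (1455 − 1463.4375)² / 1463.4375 = 0.0486
  white-kerneled: (106 − 97.5625)² / 97.5625 = 0.7297
χ² = 0.0486 + 0.7297 = 0.7783 ≈ 0.778
Degrees of freedom = 2 − 1 = 1; critical value at α = 0.05 is 3.841.
Since 0.778 < 3.841, we fail to reject the null hypothesis — the data are consistent with the 15:1 ratio.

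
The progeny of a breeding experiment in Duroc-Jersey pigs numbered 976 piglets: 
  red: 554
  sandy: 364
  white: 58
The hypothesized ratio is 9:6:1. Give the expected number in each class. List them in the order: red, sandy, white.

Total ratio parts = 16. Expected numbers out of 976:
  red: 976 × 9/16 = 549
  sandy: 976 × 6/16 = 366
  white: 976 × 1/16 = 61

549, 366, 61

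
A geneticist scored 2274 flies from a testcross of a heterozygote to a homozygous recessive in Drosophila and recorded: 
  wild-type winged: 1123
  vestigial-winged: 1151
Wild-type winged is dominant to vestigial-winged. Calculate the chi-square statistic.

A testcross of a heterozygote (Aa × aa) gives a 1:1 phenotypic ratio.
The 1:1 ratio has 2 parts, so with N = 2274 the expected counts are:
  wild-type winged: 2274 × 1/2 = 1137
  vestigial-winged: 2274 × 1/2 = 1137
χ² = Σ (O − E)² / E
  wild-type winged: (1123 − 1137)² / 1137 = 0.1724
  vestigial-winged: (1151 − 1137)² / 1137 = 0.1724
χ² = 0.1724 + 0.1724 = 0.3448 ≈ 0.345

0.345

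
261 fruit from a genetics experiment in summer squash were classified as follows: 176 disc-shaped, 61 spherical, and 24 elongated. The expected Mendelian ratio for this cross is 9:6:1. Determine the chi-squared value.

Under the 9:6:1 hypothesis (Σ ratio = 16, N = 261):
  disc-shaped: 261 × 9/16 = 146.8125
  spherical: 261 × 6/16 = 97.875
  elongated: 261 × 1/16 = 16.3125
χ² = Σ (O − E)² / E
  disc-shaped: (176 − 146.8125)² / 146.8125 = 5.8027
  spherical: (61 − 97.875)² / 97.875 = 13.8929
  elongated: (24 − 16.3125)² / 16.3125 = 3.6228
χ² = 5.8027 + 13.8929 + 3.6228 = 23.3184 ≈ 23.318

23.318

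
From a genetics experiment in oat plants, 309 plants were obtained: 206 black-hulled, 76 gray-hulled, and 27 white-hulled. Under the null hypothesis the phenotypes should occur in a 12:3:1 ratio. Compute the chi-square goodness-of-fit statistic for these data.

Under the 12:3:1 hypothesis (Σ ratio = 16, N = 309):
  black-hulled: 309 × 12/16 = 231.75
  gray-hulled: 309 × 3/16 = 57.9375
  white-hulled: 309 × 1/16 = 19.3125
χ² = Σ (O − E)² / E
  black-hulled: (206 − 231.75)² / 231.75 = 2.8611
  gray-hulled: (76 − 57.9375)² / 57.9375 = 5.6311
  white-hulled: (27 − 19.3125)² / 19.3125 = 3.0601
χ² = 2.8611 + 5.6311 + 3.0601 = 11.5523 ≈ 11.552

11.552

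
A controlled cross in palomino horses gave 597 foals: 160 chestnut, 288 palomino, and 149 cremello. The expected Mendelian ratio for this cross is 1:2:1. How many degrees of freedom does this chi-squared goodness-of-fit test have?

2

A goodness-of-fit test with 3 phenotype classes has df = 3 − 1 = 2.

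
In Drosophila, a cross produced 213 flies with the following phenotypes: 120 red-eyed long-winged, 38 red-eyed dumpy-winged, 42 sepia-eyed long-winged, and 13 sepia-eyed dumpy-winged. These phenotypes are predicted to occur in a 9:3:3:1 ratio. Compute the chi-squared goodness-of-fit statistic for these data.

0.208

Under the 9:3:3:1 hypothesis (Σ ratio = 16, N = 213):
  red-eyed long-winged: 213 × 9/16 = 119.8125
  red-eyed dumpy-winged: 213 × 3/16 = 39.9375
  sepia-eyed long-winged: 213 × 3/16 = 39.9375
  sepia-eyed dumpy-winged: 213 × 1/16 = 13.3125
χ² = Σ (O − E)² / E
  red-eyed long-winged: (120 − 119.8125)² / 119.8125 = 0.0003
  red-eyed dumpy-winged: (38 − 39.9375)² / 39.9375 = 0.0940
  sepia-eyed long-winged: (42 − 39.9375)² / 39.9375 = 0.1065
  sepia-eyed dumpy-winged: (13 − 13.3125)² / 13.3125 = 0.0073
χ² = 0.0003 + 0.0940 + 0.1065 + 0.0073 = 0.2081 ≈ 0.208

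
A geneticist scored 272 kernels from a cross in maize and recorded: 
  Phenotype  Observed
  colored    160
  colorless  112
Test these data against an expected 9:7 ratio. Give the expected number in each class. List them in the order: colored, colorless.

153, 119

Total ratio parts = 16. Expected numbers out of 272:
  colored: 272 × 9/16 = 153
  colorless: 272 × 7/16 = 119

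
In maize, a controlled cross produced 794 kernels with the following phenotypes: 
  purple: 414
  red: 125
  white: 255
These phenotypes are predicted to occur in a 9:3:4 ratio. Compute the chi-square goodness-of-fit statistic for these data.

Under the 9:3:4 hypothesis (Σ ratio = 16, N = 794):
  purple: 794 × 9/16 = 446.625
  red: 794 × 3/16 = 148.875
  white: 794 × 4/16 = 198.5
χ² = Σ (O − E)² / E
  purple: (414 − 446.625)² / 446.625 = 2.3832
  red: (125 − 148.875)² / 148.875 = 3.8288
  white: (255 − 198.5)² / 198.5 = 16.0819
χ² = 2.3832 + 3.8288 + 16.0819 = 22.2939 ≈ 22.294

22.294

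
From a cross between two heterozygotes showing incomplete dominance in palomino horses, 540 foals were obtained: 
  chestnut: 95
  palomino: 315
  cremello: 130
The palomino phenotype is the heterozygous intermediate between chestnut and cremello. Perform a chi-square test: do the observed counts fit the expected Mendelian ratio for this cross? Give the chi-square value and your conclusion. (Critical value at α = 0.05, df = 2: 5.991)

With incomplete dominance, a heterozygote × heterozygote cross gives a 1:2:1 phenotypic ratio.
Under the 1:2:1 hypothesis (Σ ratio = 4, N = 540):
  chestnut: 540 × 1/4 = 135
  palomino: 540 × 2/4 = 270
  cremello: 540 × 1/4 = 135
χ² = Σ (O − E)² / E
  chestnut: (95 − 135)² / 135 = 11.8519
  palomino: (315 − 270)² / 270 = 7.5000
  cremello: (130 − 135)² / 135 = 0.1852
χ² = 11.8519 + 7.5000 + 0.1852 = 19.5371 ≈ 19.537
Degrees of freedom = 3 − 1 = 2; critical value at α = 0.05 is 5.991.
Since 19.537 > 5.991, we reject the null hypothesis — the data do not fit the 1:2:1 ratio.

19.537; not consistent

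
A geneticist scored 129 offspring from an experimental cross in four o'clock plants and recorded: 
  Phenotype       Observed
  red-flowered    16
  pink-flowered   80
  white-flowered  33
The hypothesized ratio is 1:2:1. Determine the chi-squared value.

11.930

Total ratio parts = 4. Expected numbers out of 129:
  red-flowered: 129 × 1/4 = 32.25
  pink-flowered: 129 × 2/4 = 64.5
  white-flowered: 129 × 1/4 = 32.25
χ² = Σ (O − E)² / E
  red-flowered: (16 − 32.25)² / 32.25 = 8.1880
  pink-flowered: (80 − 64.5)² / 64.5 = 3.7248
  white-flowered: (33 − 32.25)² / 32.25 = 0.0174
χ² = 8.1880 + 3.7248 + 0.0174 = 11.9302 ≈ 11.930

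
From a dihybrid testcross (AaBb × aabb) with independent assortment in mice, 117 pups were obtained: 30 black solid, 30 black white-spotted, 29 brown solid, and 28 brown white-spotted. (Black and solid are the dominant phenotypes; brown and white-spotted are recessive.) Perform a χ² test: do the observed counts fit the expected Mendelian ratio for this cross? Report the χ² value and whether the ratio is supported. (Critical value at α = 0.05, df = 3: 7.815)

0.094; consistent

A dihybrid testcross with independent assortment gives a 1:1:1:1 ratio.
The 1:1:1:1 ratio has 4 parts, so with N = 117 the expected counts are:
  black solid: 117 × 1/4 = 29.25
  black white-spotted: 117 × 1/4 = 29.25
  brown solid: 117 × 1/4 = 29.25
  brown white-spotted: 117 × 1/4 = 29.25
χ² = Σ (O − E)² / E
  black solid: (30 − 29.25)² / 29.25 = 0.0192
  black white-spotted: (30 − 29.25)² / 29.25 = 0.0192
  brown solid: (29 − 29.25)² / 29.25 = 0.0021
  brown white-spotted: (28 − 29.25)² / 29.25 = 0.0534
χ² = 0.0192 + 0.0192 + 0.0021 + 0.0534 = 0.0939 ≈ 0.094
Degrees of freedom = 4 − 1 = 3; critical value at α = 0.05 is 7.815.
Since 0.094 < 7.815, we fail to reject the null hypothesis — the data are consistent with the 1:1:1:1 ratio.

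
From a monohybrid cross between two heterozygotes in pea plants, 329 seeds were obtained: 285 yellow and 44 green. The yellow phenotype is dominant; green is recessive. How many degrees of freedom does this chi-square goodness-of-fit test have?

1

For a monohybrid cross between heterozygotes with complete dominance, the expected phenotypic ratio is 3:1.
A goodness-of-fit test with 2 phenotype classes has df = 2 − 1 = 1.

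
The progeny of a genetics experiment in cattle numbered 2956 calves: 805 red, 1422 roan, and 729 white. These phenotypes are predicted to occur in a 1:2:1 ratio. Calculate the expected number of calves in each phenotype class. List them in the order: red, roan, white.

739, 1478, 739

The 1:2:1 ratio has 4 parts, so with N = 2956 the expected counts are:
  red: 2956 × 1/4 = 739
  roan: 2956 × 2/4 = 1478
  white: 2956 × 1/4 = 739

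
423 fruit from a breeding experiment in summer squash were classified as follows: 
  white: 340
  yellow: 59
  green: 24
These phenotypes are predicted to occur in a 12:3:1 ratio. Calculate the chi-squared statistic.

The 12:3:1 ratio has 16 parts, so with N = 423 the expected counts are:
  white: 423 × 12/16 = 317.25
  yellow: 423 × 3/16 = 79.3125
  green: 423 × 1/16 = 26.4375
χ² = Σ (O − E)² / E
  white: (340 − 317.25)² / 317.25 = 1.6314
  yellow: (59 − 79.3125)² / 79.3125 = 5.2022
  green: (24 − 26.4375)² / 26.4375 = 0.2247
χ² = 1.6314 + 5.2022 + 0.2247 = 7.0583 ≈ 7.058

7.058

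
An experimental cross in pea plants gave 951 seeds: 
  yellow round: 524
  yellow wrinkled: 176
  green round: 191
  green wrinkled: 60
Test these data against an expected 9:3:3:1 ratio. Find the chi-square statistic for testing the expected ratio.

1.162

Expected counts for N = 951 under a 9:3:3:1 ratio (total parts = 16):
  yellow round: 951 × 9/16 = 534.9375
  yellow wrinkled: 951 × 3/16 = 178.3125
  green round: 951 × 3/16 = 178.3125
  green wrinkled: 951 × 1/16 = 59.4375
χ² = Σ (O − E)² / E
  yellow round: (524 − 534.9375)² / 534.9375 = 0.2236
  yellow wrinkled: (176 − 178.3125)² / 178.3125 = 0.0300
  green round: (191 − 178.3125)² / 178.3125 = 0.9028
  green wrinkled: (60 − 59.4375)² / 59.4375 = 0.0053
χ² = 0.2236 + 0.0300 + 0.9028 + 0.0053 = 1.1617 ≈ 1.162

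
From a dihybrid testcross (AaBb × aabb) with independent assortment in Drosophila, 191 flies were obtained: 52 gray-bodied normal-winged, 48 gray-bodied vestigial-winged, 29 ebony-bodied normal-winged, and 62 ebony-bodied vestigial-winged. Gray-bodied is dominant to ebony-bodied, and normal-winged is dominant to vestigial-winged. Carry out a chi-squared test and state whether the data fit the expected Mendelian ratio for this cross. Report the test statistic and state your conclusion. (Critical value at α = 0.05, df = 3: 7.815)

A dihybrid testcross with independent assortment gives a 1:1:1:1 ratio.
Total ratio parts = 4. Expected numbers out of 191:
  gray-bodied normal-winged: 191 × 1/4 = 47.75
  gray-bodied vestigial-winged: 191 × 1/4 = 47.75
  ebony-bodied normal-winged: 191 × 1/4 = 47.75
  ebony-bodied vestigial-winged: 191 × 1/4 = 47.75
χ² = Σ (O − E)² / E
  gray-bodied normal-winged: (52 − 47.75)² / 47.75 = 0.3783
  gray-bodied vestigial-winged: (48 − 47.75)² / 47.75 = 0.0013
  ebony-bodied normal-winged: (29 − 47.75)² / 47.75 = 7.3626
  ebony-bodied vestigial-winged: (62 − 47.75)² / 47.75 = 4.2526
χ² = 0.3783 + 0.0013 + 7.3626 + 4.2526 = 11.9948 ≈ 11.995
Degrees of freedom = 4 − 1 = 3; critical value at α = 0.05 is 7.815.
Since 11.995 > 7.815, we reject the null hypothesis — the data do not fit the 1:1:1:1 ratio.

11.995; not consistent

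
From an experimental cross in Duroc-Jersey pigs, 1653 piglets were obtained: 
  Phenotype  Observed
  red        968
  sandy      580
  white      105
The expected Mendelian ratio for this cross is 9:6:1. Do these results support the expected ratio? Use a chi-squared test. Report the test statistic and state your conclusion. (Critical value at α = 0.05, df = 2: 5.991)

Under the 9:6:1 hypothesis (Σ ratio = 16, N = 1653):
  red: 1653 × 9/16 = 929.8125
  sandy: 1653 × 6/16 = 619.875
  white: 1653 × 1/16 = 103.3125
χ² = Σ (O − E)² / E
  red: (968 − 929.8125)² / 929.8125 = 1.5684
  sandy: (580 − 619.875)² / 619.875 = 2.5651
  white: (105 − 103.3125)² / 103.3125 = 0.0276
χ² = 1.5684 + 2.5651 + 0.0276 = 4.1611 ≈ 4.161
Degrees of freedom = 3 − 1 = 2; critical value at α = 0.05 is 5.991.
Since 4.161 < 5.991, we fail to reject the null hypothesis — the data are consistent with the 9:6:1 ratio.

4.161; consistent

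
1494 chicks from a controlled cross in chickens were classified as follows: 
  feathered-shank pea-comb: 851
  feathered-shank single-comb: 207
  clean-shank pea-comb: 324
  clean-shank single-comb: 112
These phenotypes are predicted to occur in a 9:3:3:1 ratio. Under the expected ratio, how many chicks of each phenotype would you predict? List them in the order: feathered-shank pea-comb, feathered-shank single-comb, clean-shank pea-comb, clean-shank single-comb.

The 9:3:3:1 ratio has 16 parts, so with N = 1494 the expected counts are:
  feathered-shank pea-comb: 1494 × 9/16 = 840.375
  feathered-shank single-comb: 1494 × 3/16 = 280.125
  clean-shank pea-comb: 1494 × 3/16 = 280.125
  clean-shank single-comb: 1494 × 1/16 = 93.375

840.375, 280.125, 280.125, 93.375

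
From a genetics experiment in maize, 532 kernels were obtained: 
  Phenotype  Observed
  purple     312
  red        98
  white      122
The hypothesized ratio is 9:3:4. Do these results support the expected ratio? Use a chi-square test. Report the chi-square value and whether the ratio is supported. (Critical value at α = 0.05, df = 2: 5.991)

Total ratio parts = 16. Expected numbers out of 532:
  purple: 532 × 9/16 = 299.25
  red: 532 × 3/16 = 99.75
  white: 532 × 4/16 = 133
χ² = Σ (O − E)² / E
  purple: (312 − 299.25)² / 299.25 = 0.5432
  red: (98 − 99.75)² / 99.75 = 0.0307
  white: (122 − 133)² / 133 = 0.9098
χ² = 0.5432 + 0.0307 + 0.9098 = 1.4837 ≈ 1.484
Degrees of freedom = 3 − 1 = 2; critical value at α = 0.05 is 5.991.
Since 1.484 < 5.991, we fail to reject the null hypothesis — the data are consistent with the 9:3:4 ratio.

1.484; consistent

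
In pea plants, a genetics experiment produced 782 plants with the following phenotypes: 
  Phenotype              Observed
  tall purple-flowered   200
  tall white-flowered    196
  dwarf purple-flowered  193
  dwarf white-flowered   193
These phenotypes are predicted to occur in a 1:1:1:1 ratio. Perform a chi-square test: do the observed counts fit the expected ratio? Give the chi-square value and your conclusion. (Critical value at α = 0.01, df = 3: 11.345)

0.169; consistent

Expected counts for N = 782 under a 1:1:1:1 ratio (total parts = 4):
  tall purple-flowered: 782 × 1/4 = 195.5
  tall white-flowered: 782 × 1/4 = 195.5
  dwarf purple-flowered: 782 × 1/4 = 195.5
  dwarf white-flowered: 782 × 1/4 = 195.5
χ² = Σ (O − E)² / E
  tall purple-flowered: (200 − 195.5)² / 195.5 = 0.1036
  tall white-flowered: (196 − 195.5)² / 195.5 = 0.0013
  dwarf purple-flowered: (193 − 195.5)² / 195.5 = 0.0320
  dwarf white-flowered: (193 − 195.5)² / 195.5 = 0.0320
χ² = 0.1036 + 0.0013 + 0.0320 + 0.0320 = 0.1689 ≈ 0.169
Degrees of freedom = 4 − 1 = 3; critical value at α = 0.01 is 11.345.
Since 0.169 < 11.345, we fail to reject the null hypothesis — the data are consistent with the 1:1:1:1 ratio.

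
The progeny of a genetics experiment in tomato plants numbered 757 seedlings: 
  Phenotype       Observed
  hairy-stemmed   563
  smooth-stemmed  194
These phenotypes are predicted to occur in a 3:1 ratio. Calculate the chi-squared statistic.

0.159

Under the 3:1 hypothesis (Σ ratio = 4, N = 757):
  hairy-stemmed: 757 × 3/4 = 567.75
  smooth-stemmed: 757 × 1/4 = 189.25
χ² = Σ (O − E)² / E
  hairy-stemmed: (563 − 567.75)² / 567.75 = 0.0397
  smooth-stemmed: (194 − 189.25)² / 189.25 = 0.1192
χ² = 0.0397 + 0.1192 = 0.1589 ≈ 0.159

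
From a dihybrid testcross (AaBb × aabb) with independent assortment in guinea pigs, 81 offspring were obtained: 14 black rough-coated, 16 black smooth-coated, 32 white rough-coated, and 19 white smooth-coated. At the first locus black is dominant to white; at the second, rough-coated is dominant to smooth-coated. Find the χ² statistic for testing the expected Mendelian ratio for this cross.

9.716

A dihybrid testcross with independent assortment gives a 1:1:1:1 ratio.
Under the 1:1:1:1 hypothesis (Σ ratio = 4, N = 81):
  black rough-coated: 81 × 1/4 = 20.25
  black smooth-coated: 81 × 1/4 = 20.25
  white rough-coated: 81 × 1/4 = 20.25
  white smooth-coated: 81 × 1/4 = 20.25
χ² = Σ (O − E)² / E
  black rough-coated: (14 − 20.25)² / 20.25 = 1.9290
  black smooth-coated: (16 − 20.25)² / 20.25 = 0.8920
  white rough-coated: (32 − 20.25)² / 20.25 = 6.8179
  white smooth-coated: (19 − 20.25)² / 20.25 = 0.0772
χ² = 1.9290 + 0.8920 + 6.8179 + 0.0772 = 9.7161 ≈ 9.716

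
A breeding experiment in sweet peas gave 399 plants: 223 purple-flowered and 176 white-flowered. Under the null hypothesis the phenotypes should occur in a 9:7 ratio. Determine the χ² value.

Total ratio parts = 16. Expected numbers out of 399:
  purple-flowered: 399 × 9/16 = 224.4375
  white-flowered: 399 × 7/16 = 174.5625
χ² = Σ (O − E)² / E
  purple-flowered: (223 − 224.4375)² / 224.4375 = 0.0092
  white-flowered: (176 − 174.5625)² / 174.5625 = 0.0118
χ² = 0.0092 + 0.0118 = 0.021

0.021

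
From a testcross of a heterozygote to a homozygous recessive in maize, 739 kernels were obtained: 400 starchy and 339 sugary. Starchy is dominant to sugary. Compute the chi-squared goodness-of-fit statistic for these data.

5.035

A testcross of a heterozygote (Aa × aa) gives a 1:1 phenotypic ratio.
Total ratio parts = 2. Expected numbers out of 739:
  starchy: 739 × 1/2 = 369.5
  sugary: 739 × 1/2 = 369.5
χ² = Σ (O − E)² / E
  starchy: (400 − 369.5)² / 369.5 = 2.5176
  sugary: (339 − 369.5)² / 369.5 = 2.5176
χ² = 2.5176 + 2.5176 = 5.0352 ≈ 5.035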